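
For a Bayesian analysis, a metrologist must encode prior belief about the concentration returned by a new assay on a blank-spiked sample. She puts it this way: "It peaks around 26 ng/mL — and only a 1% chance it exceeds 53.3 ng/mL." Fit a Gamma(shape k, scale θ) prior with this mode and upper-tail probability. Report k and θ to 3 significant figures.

k ≈ 10.5, θ ≈ 2.74

Gamma(k,θ) with k>1 has mode (k−1)θ, so θ = 26/(k−1).
Need P(X < 53.3) = 0.99 with θ tied to k this way. Start at k = 2, θ = 26: P(X<53.3) ≈ 0.607.
Too low — raise k to concentrate. Iterating converges to k ≈ 10.5.
Then θ = 26/(10.5−1) ≈ 2.74.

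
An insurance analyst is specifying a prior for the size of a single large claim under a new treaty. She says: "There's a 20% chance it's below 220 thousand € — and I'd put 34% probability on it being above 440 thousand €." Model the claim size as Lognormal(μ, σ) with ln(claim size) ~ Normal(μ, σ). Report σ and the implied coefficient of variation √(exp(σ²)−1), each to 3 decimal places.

If T ~ Lognormal(μ,σ) then ln T ~ Normal(μ,σ), so the p-quantile of ln T is μ + z_p·σ.
ln(220) = 5.394 and ln(440) = 6.087; z_{0.2} = -0.8416, z_{0.66} = 0.4125.
σ = (6.087 − 5.394)/(0.4125 − (-0.8416)) = 0.553.
μ = 5.394 − (-0.8416)·0.553 = 5.859.
CV = √(exp(σ²)−1) = √(exp(0.3055)−1) = 0.598.

σ ≈ 0.553, CV ≈ 0.598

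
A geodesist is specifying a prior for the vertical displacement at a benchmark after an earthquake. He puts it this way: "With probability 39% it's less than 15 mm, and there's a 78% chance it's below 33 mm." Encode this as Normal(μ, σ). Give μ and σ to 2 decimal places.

μ = 19.78, σ = 17.12

For Normal(μ,σ), the p-quantile is μ + z_p·σ. Here z_{0.39} = -0.2793, z_{0.78} = 0.7722.
So 15 = μ − 0.2793σ and 33 = μ + 0.7722σ.
Subtracting: σ = (33 − 15)/(0.7722 − (-0.2793)) = 17.12.
Then μ = 15 − (-0.2793)·17.12 = 19.78.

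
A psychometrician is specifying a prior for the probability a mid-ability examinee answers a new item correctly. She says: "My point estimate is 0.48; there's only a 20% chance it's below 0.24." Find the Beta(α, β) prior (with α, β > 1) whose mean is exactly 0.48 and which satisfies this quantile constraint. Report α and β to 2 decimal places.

With mean 0.48 fixed, write α = 0.48s, β = 0.52s where s = α+β.
Need P(θ < 0.24) = 0.2 under Beta(0.48s, 0.52s). Normal approximation: (q−m)/√(m(1−m)/s) ≈ z_{0.2} = -0.842, so s ≈ 0.48·0.52·(-0.842)²/(0.24−0.48)² = 3.1.
At s = 3.1: P(θ<0.24) ≈ 0.204. Adjusting to match 0.2 gives s ≈ 3.16.
So α = 0.48·3.16 ≈ 1.52, β = 0.52·3.16 ≈ 1.64.

α ≈ 1.52, β ≈ 1.64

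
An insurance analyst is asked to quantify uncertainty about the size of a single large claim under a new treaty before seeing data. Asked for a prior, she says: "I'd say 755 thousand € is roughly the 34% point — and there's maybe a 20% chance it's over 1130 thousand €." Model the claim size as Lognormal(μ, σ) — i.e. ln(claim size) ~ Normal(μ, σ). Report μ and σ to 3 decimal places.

μ ≈ 6.759, σ ≈ 0.322

If T ~ Lognormal(μ,σ) then ln T ~ Normal(μ,σ), so the p-quantile of ln T is μ + z_p·σ.
ln(755) = 6.627 and ln(1130) = 7.03; z_{0.34} = -0.4125, z_{0.8} = 0.8416.
σ = (7.03 − 6.627)/(0.8416 − (-0.4125)) = 0.322.
μ = 6.627 − (-0.4125)·0.322 = 6.759.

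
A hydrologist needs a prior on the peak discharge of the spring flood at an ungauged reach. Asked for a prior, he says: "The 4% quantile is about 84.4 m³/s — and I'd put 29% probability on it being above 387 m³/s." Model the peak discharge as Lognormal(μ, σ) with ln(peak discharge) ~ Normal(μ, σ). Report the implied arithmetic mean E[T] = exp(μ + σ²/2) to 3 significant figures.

E[T] ≈ 334 m³/s

If T ~ Lognormal(μ,σ) then ln T ~ Normal(μ,σ), so the p-quantile of ln T is μ + z_p·σ.
ln(84.4) = 4.436 and ln(387) = 5.958; z_{0.04} = -1.751, z_{0.71} = 0.5534.
σ = (5.958 − 4.436)/(0.5534 − (-1.751)) = 0.661.
μ = 4.436 − (-1.751)·0.661 = 5.593.
E[T] = exp(μ + σ²/2) = exp(5.593 + 0.2184) = 334 m³/s.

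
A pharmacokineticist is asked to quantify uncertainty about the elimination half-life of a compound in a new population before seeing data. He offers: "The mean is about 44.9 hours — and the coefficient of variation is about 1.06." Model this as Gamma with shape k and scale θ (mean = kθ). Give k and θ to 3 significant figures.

For Gamma(k, scale θ): mean = kθ, variance = kθ², so CV = 1/√k.
CV = 1.06, hence k = 1/CV² = 0.89.
Then θ = mean/k = 44.9/0.89 = 50.4.

k ≈ 0.89, θ ≈ 50.4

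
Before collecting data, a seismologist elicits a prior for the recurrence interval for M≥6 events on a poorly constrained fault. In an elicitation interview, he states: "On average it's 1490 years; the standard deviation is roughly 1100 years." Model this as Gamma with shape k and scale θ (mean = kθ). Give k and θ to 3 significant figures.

k ≈ 1.83, θ ≈ 812

For Gamma(k, scale θ): mean = kθ, variance = kθ², so CV = 1/√k.
CV = SD/mean = 1100/1490 = 0.7383, hence k = 1/CV² = 1.83.
Then θ = mean/k = 1490/1.83 = 812.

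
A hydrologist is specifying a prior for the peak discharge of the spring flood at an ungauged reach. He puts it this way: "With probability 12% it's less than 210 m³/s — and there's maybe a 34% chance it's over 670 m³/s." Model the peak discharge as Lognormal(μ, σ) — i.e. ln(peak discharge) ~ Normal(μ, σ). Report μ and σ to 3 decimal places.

If T ~ Lognormal(μ,σ) then ln T ~ Normal(μ,σ), so the p-quantile of ln T is μ + z_p·σ.
ln(210) = 5.347 and ln(670) = 6.507; z_{0.12} = -1.175, z_{0.66} = 0.4125.
σ = (6.507 − 5.347)/(0.4125 − (-1.175)) = 0.731.
μ = 5.347 − (-1.175)·0.731 = 6.206.

μ ≈ 6.206, σ ≈ 0.731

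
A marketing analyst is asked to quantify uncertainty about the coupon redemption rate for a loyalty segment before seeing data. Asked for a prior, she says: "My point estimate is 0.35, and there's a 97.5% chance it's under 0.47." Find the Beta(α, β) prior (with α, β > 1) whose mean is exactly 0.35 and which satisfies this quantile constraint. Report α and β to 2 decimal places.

α ≈ 22.38, β ≈ 41.56

With mean 0.35 fixed, write α = 0.35s, β = 0.65s where s = α+β.
Need P(θ < 0.47) = 0.975 under Beta(0.35s, 0.65s). Normal approximation: (q−m)/√(m(1−m)/s) ≈ z_{0.975} = 1.96, so s ≈ 0.35·0.65·(1.96)²/(0.47−0.35)² = 60.7.
At s = 60.7: P(θ<0.47) ≈ 0.972. Adjusting to match 0.975 gives s ≈ 63.94.
So α = 0.35·63.94 ≈ 22.38, β = 0.65·63.94 ≈ 41.56.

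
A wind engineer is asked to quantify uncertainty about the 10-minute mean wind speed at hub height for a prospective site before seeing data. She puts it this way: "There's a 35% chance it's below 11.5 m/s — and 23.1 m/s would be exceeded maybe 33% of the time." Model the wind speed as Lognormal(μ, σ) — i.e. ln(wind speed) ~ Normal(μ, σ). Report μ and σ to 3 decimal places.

If T ~ Lognormal(μ,σ) then ln T ~ Normal(μ,σ), so the p-quantile of ln T is μ + z_p·σ.
ln(11.5) = 2.442 and ln(23.1) = 3.14; z_{0.35} = -0.3853, z_{0.67} = 0.4399.
σ = (3.14 − 2.442)/(0.4399 − (-0.3853)) = 0.845.
μ = 2.442 − (-0.3853)·0.845 = 2.768.

μ ≈ 2.768, σ ≈ 0.845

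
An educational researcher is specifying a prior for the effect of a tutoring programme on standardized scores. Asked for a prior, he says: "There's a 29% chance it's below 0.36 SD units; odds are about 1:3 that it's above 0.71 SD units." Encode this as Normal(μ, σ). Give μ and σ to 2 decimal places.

μ = 0.52, σ = 0.29

For Normal(μ,σ), the p-quantile is μ + z_p·σ. Here z_{0.29} = -0.5534, z_{0.75} = 0.6745.
So 0.36 = μ − 0.5534σ and 0.71 = μ + 0.6745σ.
Subtracting: σ = (0.71 − 0.36)/(0.6745 − (-0.5534)) = 0.29.
Then μ = 0.36 − (-0.5534)·0.29 = 0.52.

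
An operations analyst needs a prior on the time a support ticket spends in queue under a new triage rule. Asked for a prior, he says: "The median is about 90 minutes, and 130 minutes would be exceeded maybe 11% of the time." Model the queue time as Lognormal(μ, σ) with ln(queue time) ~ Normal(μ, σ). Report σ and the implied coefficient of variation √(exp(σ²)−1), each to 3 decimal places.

σ ≈ 0.300, CV ≈ 0.307

If T ~ Lognormal(μ,σ) then ln T ~ Normal(μ,σ), so the p-quantile of ln T is μ + z_p·σ.
ln(90) = 4.5 and ln(130) = 4.868; z_{0.5} = 0, z_{0.89} = 1.227.
σ = (4.868 − 4.5)/(1.227 − (0)) = 0.300.
μ = 4.5 − (0)·0.300 = 4.500.
CV = √(exp(σ²)−1) = √(exp(0.0899)−1) = 0.307.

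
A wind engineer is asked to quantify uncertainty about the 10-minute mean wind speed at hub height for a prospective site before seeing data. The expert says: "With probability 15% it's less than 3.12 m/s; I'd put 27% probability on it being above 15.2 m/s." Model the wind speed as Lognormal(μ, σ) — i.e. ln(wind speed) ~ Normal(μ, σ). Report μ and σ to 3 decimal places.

μ ≈ 2.133, σ ≈ 0.960

If T ~ Lognormal(μ,σ) then ln T ~ Normal(μ,σ), so the p-quantile of ln T is μ + z_p·σ.
ln(3.12) = 1.138 and ln(15.2) = 2.721; z_{0.15} = -1.036, z_{0.73} = 0.6128.
σ = (2.721 − 1.138)/(0.6128 − (-1.036)) = 0.960.
μ = 1.138 − (-1.036)·0.960 = 2.133.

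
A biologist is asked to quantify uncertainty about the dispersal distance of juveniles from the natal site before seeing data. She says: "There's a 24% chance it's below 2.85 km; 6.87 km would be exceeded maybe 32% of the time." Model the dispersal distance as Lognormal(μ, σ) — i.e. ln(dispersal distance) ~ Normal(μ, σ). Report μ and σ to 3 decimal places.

If T ~ Lognormal(μ,σ) then ln T ~ Normal(μ,σ), so the p-quantile of ln T is μ + z_p·σ.
ln(2.85) = 1.047 and ln(6.87) = 1.927; z_{0.24} = -0.7063, z_{0.68} = 0.4677.
σ = (1.927 − 1.047)/(0.4677 − (-0.7063)) = 0.749.
μ = 1.047 − (-0.7063)·0.749 = 1.577.

μ ≈ 1.577, σ ≈ 0.749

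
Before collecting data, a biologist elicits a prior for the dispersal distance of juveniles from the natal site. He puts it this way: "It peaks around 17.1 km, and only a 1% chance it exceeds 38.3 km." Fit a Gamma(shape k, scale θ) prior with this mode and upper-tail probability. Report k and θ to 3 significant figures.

k ≈ 8.39, θ ≈ 2.31

Gamma(k,θ) with k>1 has mode (k−1)θ, so θ = 17.1/(k−1).
Need P(X < 38.3) = 0.99 with θ tied to k this way. Start at k = 2, θ = 17.1: P(X<38.3) ≈ 0.655.
Too low — raise k to concentrate. Iterating converges to k ≈ 8.39.
Then θ = 17.1/(8.39−1) ≈ 2.31.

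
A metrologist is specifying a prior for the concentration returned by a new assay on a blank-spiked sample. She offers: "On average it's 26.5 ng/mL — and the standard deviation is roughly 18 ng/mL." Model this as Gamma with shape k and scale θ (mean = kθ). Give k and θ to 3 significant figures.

For Gamma(k, scale θ): mean = kθ, variance = kθ², so CV = 1/√k.
CV = SD/mean = 18/26.5 = 0.6792, hence k = 1/CV² = 2.17.
Then θ = mean/k = 26.5/2.17 = 12.2.

k ≈ 2.17, θ ≈ 12.2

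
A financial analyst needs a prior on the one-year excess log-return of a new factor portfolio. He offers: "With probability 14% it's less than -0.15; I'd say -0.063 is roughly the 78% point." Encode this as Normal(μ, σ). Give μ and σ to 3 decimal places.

μ = -0.099, σ = 0.047

The p-quantile of Normal(μ,σ) is μ + z_p·σ, with z_{0.14} = -1.08 and z_{0.78} = 0.7722.
Eliminate σ: μ = (z₂·x₁ − z₁·x₂)/(z₂ − z₁) = (0.7722·-0.15 − (-1.08)·-0.063)/1.853 = -0.099.
Then σ = (x₂ − x₁)/(z₂ − z₁) = (-0.063 − -0.15)/1.853 = 0.047.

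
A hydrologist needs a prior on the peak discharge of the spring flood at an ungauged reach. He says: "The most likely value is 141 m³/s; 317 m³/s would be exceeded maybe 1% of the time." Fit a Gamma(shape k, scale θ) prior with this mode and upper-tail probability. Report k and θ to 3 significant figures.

Gamma(k,θ) with k>1 has mode (k−1)θ, so θ = 141/(k−1).
Need P(X < 317) = 0.99 with θ tied to k this way. Start at k = 2, θ = 141: P(X<317) ≈ 0.657.
Too low — raise k to concentrate. Iterating converges to k ≈ 8.31.
Then θ = 141/(8.31−1) ≈ 19.3.

k ≈ 8.31, θ ≈ 19.3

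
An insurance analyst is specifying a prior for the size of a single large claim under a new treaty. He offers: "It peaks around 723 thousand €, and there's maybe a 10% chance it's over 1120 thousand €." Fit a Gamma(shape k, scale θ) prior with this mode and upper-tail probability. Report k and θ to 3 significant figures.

Gamma(k,θ) with k>1 has mode (k−1)θ, so θ = 723/(k−1).
Need P(X < 1120) = 0.9 with θ tied to k this way. Start at k = 2, θ = 723: P(X<1120) ≈ 0.458.
Too low — raise k to concentrate. Iterating converges to k ≈ 10.8.
Then θ = 723/(10.8−1) ≈ 74.1.

k ≈ 10.8, θ ≈ 74.1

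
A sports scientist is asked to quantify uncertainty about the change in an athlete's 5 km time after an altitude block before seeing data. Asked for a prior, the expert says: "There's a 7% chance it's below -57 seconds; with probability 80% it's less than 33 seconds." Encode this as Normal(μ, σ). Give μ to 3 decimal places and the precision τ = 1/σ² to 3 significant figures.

The p-quantile of Normal(μ,σ) is μ + z_p·σ, with z_{0.07} = -1.476 and z_{0.8} = 0.8416.
Eliminate σ: μ = (z₂·x₁ − z₁·x₂)/(z₂ − z₁) = (0.8416·-57 − (-1.476)·33)/2.317 = 0.314.
Then σ = (x₂ − x₁)/(z₂ − z₁) = (33 − -57)/2.317 = 38.836.
Precision τ = 1/σ² = 1/38.84² = 0.000663.

μ = 0.314, τ = 0.000663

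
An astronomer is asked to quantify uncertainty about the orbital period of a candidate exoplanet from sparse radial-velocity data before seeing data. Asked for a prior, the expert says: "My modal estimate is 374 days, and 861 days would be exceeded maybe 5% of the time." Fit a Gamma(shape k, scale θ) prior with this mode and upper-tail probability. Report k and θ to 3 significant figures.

k ≈ 4.94, θ ≈ 94.9

Gamma(k,θ) with k>1 has mode (k−1)θ, so θ = 374/(k−1).
Need P(X < 861) = 0.95 with θ tied to k this way. Start at k = 2, θ = 374: P(X<861) ≈ 0.670.
Too low — raise k to concentrate. Iterating converges to k ≈ 4.94.
Then θ = 374/(4.94−1) ≈ 94.9.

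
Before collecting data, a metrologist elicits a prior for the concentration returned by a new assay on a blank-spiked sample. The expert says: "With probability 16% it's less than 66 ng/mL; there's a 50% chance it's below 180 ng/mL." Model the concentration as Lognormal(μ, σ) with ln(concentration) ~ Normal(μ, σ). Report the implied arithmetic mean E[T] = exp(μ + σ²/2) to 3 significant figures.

E[T] ≈ 299 ng/mL

If T ~ Lognormal(μ,σ) then ln T ~ Normal(μ,σ), so the p-quantile of ln T is μ + z_p·σ.
ln(66) = 4.19 and ln(180) = 5.193; z_{0.16} = -0.9945, z_{0.5} = 0.
σ = (5.193 − 4.19)/(0 − (-0.9945)) = 1.009.
μ = 4.19 − (-0.9945)·1.009 = 5.193.
E[T] = exp(μ + σ²/2) = exp(5.193 + 0.5089) = 299 ng/mL.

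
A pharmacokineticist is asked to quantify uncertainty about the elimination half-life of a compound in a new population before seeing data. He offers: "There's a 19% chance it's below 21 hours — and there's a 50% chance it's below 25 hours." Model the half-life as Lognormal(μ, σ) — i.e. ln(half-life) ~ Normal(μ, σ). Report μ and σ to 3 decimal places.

If T ~ Lognormal(μ,σ) then ln T ~ Normal(μ,σ), so the p-quantile of ln T is μ + z_p·σ.
ln(21) = 3.045 and ln(25) = 3.219; z_{0.19} = -0.8779, z_{0.5} = 0.
σ = (3.219 − 3.045)/(0 − (-0.8779)) = 0.199.
μ = 3.045 − (-0.8779)·0.199 = 3.219.

μ ≈ 3.219, σ ≈ 0.199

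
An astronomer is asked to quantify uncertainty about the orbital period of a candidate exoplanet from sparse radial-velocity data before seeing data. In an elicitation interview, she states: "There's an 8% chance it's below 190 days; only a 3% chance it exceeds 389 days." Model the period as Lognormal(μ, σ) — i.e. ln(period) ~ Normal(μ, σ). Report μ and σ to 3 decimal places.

μ ≈ 5.553, σ ≈ 0.218

If T ~ Lognormal(μ,σ) then ln T ~ Normal(μ,σ), so the p-quantile of ln T is μ + z_p·σ.
ln(190) = 5.247 and ln(389) = 5.964; z_{0.08} = -1.405, z_{0.97} = 1.881.
σ = (5.964 − 5.247)/(1.881 − (-1.405)) = 0.218.
μ = 5.247 − (-1.405)·0.218 = 5.553.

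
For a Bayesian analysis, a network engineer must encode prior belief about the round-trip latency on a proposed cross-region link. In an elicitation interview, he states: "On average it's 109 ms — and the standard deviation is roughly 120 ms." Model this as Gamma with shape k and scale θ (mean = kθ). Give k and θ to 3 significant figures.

k ≈ 0.825, θ ≈ 132

For Gamma(k, scale θ): mean = kθ, variance = kθ², so CV = 1/√k.
CV = SD/mean = 120/109 = 1.101, hence k = 1/CV² = 0.825.
Then θ = mean/k = 109/0.825 = 132.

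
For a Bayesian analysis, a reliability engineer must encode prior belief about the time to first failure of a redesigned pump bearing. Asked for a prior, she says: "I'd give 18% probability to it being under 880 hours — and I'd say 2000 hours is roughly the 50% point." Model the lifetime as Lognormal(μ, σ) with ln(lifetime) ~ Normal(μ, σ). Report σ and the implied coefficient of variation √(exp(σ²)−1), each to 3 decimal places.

If T ~ Lognormal(μ,σ) then ln T ~ Normal(μ,σ), so the p-quantile of ln T is μ + z_p·σ.
ln(880) = 6.78 and ln(2000) = 7.601; z_{0.18} = -0.9154, z_{0.5} = 0.
σ = (7.601 − 6.78)/(0 − (-0.9154)) = 0.897.
μ = 6.78 − (-0.9154)·0.897 = 7.601.
CV = √(exp(σ²)−1) = √(exp(0.8044)−1) = 1.111.

σ ≈ 0.897, CV ≈ 1.111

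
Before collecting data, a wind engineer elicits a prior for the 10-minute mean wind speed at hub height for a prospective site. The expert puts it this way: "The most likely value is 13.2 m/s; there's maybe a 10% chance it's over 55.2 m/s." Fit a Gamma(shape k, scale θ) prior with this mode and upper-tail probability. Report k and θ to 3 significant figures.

Gamma(k,θ) with k>1 has mode (k−1)θ, so θ = 13.2/(k−1).
Need P(X < 55.2) = 0.9 with θ tied to k this way. Start at k = 2, θ = 13.2: P(X<55.2) ≈ 0.921.
Too high — lower k to spread out. Iterating converges to k ≈ 1.89.
Then θ = 13.2/(1.89−1) ≈ 14.8.

k ≈ 1.89, θ ≈ 14.8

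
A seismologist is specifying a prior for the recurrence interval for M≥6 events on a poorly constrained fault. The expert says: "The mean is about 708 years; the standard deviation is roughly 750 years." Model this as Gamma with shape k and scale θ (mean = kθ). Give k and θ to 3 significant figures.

For Gamma(k, scale θ): mean = kθ, variance = kθ², so CV = 1/√k.
CV = SD/mean = 750/708 = 1.059, hence k = 1/CV² = 0.891.
Then θ = mean/k = 708/0.891 = 794.

k ≈ 0.891, θ ≈ 794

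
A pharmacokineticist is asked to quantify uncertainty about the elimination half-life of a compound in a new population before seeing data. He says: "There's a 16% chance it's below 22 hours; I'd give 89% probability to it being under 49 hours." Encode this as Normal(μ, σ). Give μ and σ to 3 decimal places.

The p-quantile of Normal(μ,σ) is μ + z_p·σ, with z_{0.16} = -0.9945 and z_{0.89} = 1.227.
Eliminate σ: μ = (z₂·x₁ − z₁·x₂)/(z₂ − z₁) = (1.227·22 − (-0.9945)·49)/2.221 = 34.089.
Then σ = (x₂ − x₁)/(z₂ − z₁) = (49 − 22)/2.221 = 12.157.

μ = 34.089, σ = 12.157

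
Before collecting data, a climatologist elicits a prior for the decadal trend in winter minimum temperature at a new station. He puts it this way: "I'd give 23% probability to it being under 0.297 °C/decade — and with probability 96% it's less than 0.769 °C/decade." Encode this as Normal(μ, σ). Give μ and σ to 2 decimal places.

For Normal(μ,σ), the p-quantile is μ + z_p·σ. Here z_{0.23} = -0.7388, z_{0.96} = 1.751.
So 0.297 = μ − 0.7388σ and 0.769 = μ + 1.751σ.
Subtracting: σ = (0.769 − 0.297)/(1.751 − (-0.7388)) = 0.19.
Then μ = 0.297 − (-0.7388)·0.19 = 0.44.

μ = 0.44, σ = 0.19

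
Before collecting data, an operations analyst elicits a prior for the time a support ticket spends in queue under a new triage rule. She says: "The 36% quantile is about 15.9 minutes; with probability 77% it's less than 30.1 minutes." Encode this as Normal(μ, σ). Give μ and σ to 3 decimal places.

μ = 20.539, σ = 12.941

For Normal(μ,σ), the p-quantile is μ + z_p·σ. Here z_{0.36} = -0.3585, z_{0.77} = 0.7388.
So 15.9 = μ − 0.3585σ and 30.1 = μ + 0.7388σ.
Subtracting: σ = (30.1 − 15.9)/(0.7388 − (-0.3585)) = 12.941.
Then μ = 15.9 − (-0.3585)·12.941 = 20.539.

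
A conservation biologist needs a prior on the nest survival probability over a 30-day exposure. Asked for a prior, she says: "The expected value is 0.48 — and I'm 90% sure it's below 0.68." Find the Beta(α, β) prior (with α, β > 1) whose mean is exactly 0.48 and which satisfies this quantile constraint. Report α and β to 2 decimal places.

With mean 0.48 fixed, write α = 0.48s, β = 0.52s where s = α+β.
Need P(θ < 0.68) = 0.9 under Beta(0.48s, 0.52s). Normal approximation: (q−m)/√(m(1−m)/s) ≈ z_{0.9} = 1.28, so s ≈ 0.48·0.52·(1.28)²/(0.68−0.48)² = 10.2.
At s = 10.2: P(θ<0.68) ≈ 0.903. Adjusting to match 0.9 gives s ≈ 9.98.
So α = 0.48·9.98 ≈ 4.79, β = 0.52·9.98 ≈ 5.19.

α ≈ 4.79, β ≈ 5.19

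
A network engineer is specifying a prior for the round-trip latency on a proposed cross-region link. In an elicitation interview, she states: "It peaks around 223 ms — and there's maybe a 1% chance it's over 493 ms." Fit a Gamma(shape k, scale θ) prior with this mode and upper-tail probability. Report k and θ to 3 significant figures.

Gamma(k,θ) with k>1 has mode (k−1)θ, so θ = 223/(k−1).
Need P(X < 493) = 0.99 with θ tied to k this way. Start at k = 2, θ = 223: P(X<493) ≈ 0.648.
Too low — raise k to concentrate. Iterating converges to k ≈ 8.65.
Then θ = 223/(8.65−1) ≈ 29.1.

k ≈ 8.65, θ ≈ 29.1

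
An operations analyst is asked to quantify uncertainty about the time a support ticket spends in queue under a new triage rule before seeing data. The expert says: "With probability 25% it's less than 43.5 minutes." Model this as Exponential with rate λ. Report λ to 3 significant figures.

λ ≈ 0.00661

P(T < 43.5) = 1 − e^(−λ·43.5) = 0.25, so λ = −ln(1−0.25)/43.5 = −ln(0.75)/43.5 = 0.00661.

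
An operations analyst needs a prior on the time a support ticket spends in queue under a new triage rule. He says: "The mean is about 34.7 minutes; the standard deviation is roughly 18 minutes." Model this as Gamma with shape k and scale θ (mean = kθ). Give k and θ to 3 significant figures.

For Gamma(k, scale θ): mean = kθ, variance = kθ², so CV = 1/√k.
CV = SD/mean = 18/34.7 = 0.5187, hence k = 1/CV² = 3.72.
Then θ = mean/k = 34.7/3.72 = 9.34.

k ≈ 3.72, θ ≈ 9.34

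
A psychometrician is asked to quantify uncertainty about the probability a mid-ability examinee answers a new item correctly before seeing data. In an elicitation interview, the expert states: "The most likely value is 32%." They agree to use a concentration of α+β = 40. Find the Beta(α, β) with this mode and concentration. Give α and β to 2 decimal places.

For α,β > 1 the Beta mode is (α−1)/(α+β−2). With α+β = 40, the mode is (α−1)/38.
Set (α−1)/38 = 0.32 → α = 1 + 0.32·38 = 13.16.
β = 40 − α = 26.84.

α = 13.16, β = 26.84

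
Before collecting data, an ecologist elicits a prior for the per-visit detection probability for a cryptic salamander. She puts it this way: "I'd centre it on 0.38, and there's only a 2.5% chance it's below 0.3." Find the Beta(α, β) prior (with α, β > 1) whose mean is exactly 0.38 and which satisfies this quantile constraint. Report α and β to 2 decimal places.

α ≈ 50.97, β ≈ 83.16

With mean 0.38 fixed, write α = 0.38s, β = 0.62s where s = α+β.
Need P(θ < 0.3) = 0.025 under Beta(0.38s, 0.62s). Normal approximation: (q−m)/√(m(1−m)/s) ≈ z_{0.025} = -1.96, so s ≈ 0.38·0.62·(-1.96)²/(0.3−0.38)² = 141.4.
At s = 141.4: P(θ<0.3) ≈ 0.022. Adjusting to match 0.025 gives s ≈ 134.13.
So α = 0.38·134.13 ≈ 50.97, β = 0.62·134.13 ≈ 83.16.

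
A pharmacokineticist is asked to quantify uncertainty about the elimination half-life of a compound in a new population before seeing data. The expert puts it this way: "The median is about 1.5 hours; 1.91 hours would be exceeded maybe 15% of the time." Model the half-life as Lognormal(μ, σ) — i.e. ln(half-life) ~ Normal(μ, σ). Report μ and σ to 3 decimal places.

μ ≈ 0.405, σ ≈ 0.233

If T ~ Lognormal(μ,σ) then ln T ~ Normal(μ,σ), so the p-quantile of ln T is μ + z_p·σ.
ln(1.5) = 0.4055 and ln(1.91) = 0.6471; z_{0.5} = 0, z_{0.85} = 1.036.
σ = (0.6471 − 0.4055)/(1.036 − (0)) = 0.233.
μ = 0.4055 − (0)·0.233 = 0.405.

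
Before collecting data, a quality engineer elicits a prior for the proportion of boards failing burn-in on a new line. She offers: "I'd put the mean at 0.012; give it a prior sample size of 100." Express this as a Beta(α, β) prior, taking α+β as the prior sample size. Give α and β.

Under the effective-sample-size interpretation, Beta(α, β) has prior mean α/(α+β) and prior sample size α+β.
So α+β = 100 and α/(α+β) = 0.012, giving α = 0.012·100 = 1.2 and β = 100 − 1.2 = 98.8.

α = 1.2, β = 98.8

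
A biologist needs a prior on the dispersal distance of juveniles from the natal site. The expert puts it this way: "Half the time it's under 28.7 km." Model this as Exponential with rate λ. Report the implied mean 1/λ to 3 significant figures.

Exponential median = ln 2 / λ, so λ = ln 2 / 28.7 = 0.0242.
Mean = 1/λ = 41.4 km.

mean ≈ 41.4 km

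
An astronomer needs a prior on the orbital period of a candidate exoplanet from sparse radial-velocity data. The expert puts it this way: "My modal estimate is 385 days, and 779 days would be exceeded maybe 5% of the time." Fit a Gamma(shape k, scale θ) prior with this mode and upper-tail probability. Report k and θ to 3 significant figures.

Gamma(k,θ) with k>1 has mode (k−1)θ, so θ = 385/(k−1).
Need P(X < 779) = 0.95 with θ tied to k this way. Start at k = 2, θ = 385: P(X<779) ≈ 0.600.
Too low — raise k to concentrate. Iterating converges to k ≈ 6.58.
Then θ = 385/(6.58−1) ≈ 69.1.

k ≈ 6.58, θ ≈ 69.1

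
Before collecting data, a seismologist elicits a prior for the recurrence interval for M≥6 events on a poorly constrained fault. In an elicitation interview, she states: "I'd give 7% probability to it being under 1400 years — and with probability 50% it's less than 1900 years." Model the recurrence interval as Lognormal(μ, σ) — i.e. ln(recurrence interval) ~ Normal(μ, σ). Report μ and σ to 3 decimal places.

μ ≈ 7.550, σ ≈ 0.207

If T ~ Lognormal(μ,σ) then ln T ~ Normal(μ,σ), so the p-quantile of ln T is μ + z_p·σ.
ln(1400) = 7.244 and ln(1900) = 7.55; z_{0.07} = -1.476, z_{0.5} = 0.
σ = (7.55 − 7.244)/(0 − (-1.476)) = 0.207.
μ = 7.244 − (-1.476)·0.207 = 7.550.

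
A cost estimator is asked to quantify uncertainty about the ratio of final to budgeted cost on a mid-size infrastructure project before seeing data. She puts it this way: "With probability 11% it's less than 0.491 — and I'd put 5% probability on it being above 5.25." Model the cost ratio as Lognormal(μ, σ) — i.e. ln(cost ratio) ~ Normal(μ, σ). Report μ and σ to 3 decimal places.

μ ≈ 0.301, σ ≈ 0.825

If T ~ Lognormal(μ,σ) then ln T ~ Normal(μ,σ), so the p-quantile of ln T is μ + z_p·σ.
ln(0.491) = -0.7113 and ln(5.25) = 1.658; z_{0.11} = -1.227, z_{0.95} = 1.645.
σ = (1.658 − -0.7113)/(1.645 − (-1.227)) = 0.825.
μ = -0.7113 − (-1.227)·0.825 = 0.301.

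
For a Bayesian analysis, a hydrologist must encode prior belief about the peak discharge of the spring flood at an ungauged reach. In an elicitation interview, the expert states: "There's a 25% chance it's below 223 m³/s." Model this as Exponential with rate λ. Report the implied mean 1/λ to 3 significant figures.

mean ≈ 775 m³/s

P(T < 223.0) = 1 − e^(−λ·223.0) = 0.25, so λ = −ln(1−0.25)/223.0 = −ln(0.75)/223.0 = 0.00129.
Mean = 1/λ = 775 m³/s.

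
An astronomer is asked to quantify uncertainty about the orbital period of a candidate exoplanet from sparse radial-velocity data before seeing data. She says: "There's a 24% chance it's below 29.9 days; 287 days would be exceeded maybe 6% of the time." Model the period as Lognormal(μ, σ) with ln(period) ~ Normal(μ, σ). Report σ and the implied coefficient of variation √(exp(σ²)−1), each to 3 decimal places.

σ ≈ 1.000, CV ≈ 1.311

If T ~ Lognormal(μ,σ) then ln T ~ Normal(μ,σ), so the p-quantile of ln T is μ + z_p·σ.
ln(29.9) = 3.398 and ln(287) = 5.659; z_{0.24} = -0.7063, z_{0.94} = 1.555.
σ = (5.659 − 3.398)/(1.555 − (-0.7063)) = 1.000.
μ = 3.398 − (-0.7063)·1.000 = 4.104.
CV = √(exp(σ²)−1) = √(exp(1.0005)−1) = 1.311.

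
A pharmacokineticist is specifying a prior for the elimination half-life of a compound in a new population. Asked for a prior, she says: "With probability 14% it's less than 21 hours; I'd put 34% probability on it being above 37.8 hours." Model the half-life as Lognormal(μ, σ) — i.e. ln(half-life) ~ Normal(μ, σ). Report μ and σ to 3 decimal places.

μ ≈ 3.470, σ ≈ 0.394

If T ~ Lognormal(μ,σ) then ln T ~ Normal(μ,σ), so the p-quantile of ln T is μ + z_p·σ.
ln(21) = 3.045 and ln(37.8) = 3.632; z_{0.14} = -1.08, z_{0.66} = 0.4125.
σ = (3.632 − 3.045)/(0.4125 − (-1.08)) = 0.394.
μ = 3.045 − (-1.08)·0.394 = 3.470.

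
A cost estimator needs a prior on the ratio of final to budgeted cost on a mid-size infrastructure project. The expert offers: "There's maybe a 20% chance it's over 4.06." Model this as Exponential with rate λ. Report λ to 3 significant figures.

λ ≈ 0.396

P(T > 4.06) = e^(−λ·4.06) = 0.2, so λ = −ln(0.2)/4.06 = 0.396.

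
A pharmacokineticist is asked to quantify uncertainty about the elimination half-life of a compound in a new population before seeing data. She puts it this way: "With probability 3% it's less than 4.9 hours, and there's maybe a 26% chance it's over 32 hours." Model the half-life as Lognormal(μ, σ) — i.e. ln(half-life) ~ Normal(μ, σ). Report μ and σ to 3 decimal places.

μ ≈ 2.987, σ ≈ 0.743

If T ~ Lognormal(μ,σ) then ln T ~ Normal(μ,σ), so the p-quantile of ln T is μ + z_p·σ.
ln(4.9) = 1.589 and ln(32) = 3.466; z_{0.03} = -1.881, z_{0.74} = 0.6433.
σ = (3.466 − 1.589)/(0.6433 − (-1.881)) = 0.743.
μ = 1.589 − (-1.881)·0.743 = 2.987.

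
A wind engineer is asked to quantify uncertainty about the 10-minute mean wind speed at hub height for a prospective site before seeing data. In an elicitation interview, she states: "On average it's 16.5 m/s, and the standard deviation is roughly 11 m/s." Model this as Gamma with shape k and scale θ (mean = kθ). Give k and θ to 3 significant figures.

k ≈ 2.25, θ ≈ 7.33

For Gamma(k, scale θ): mean = kθ, variance = kθ², so CV = 1/√k.
CV = SD/mean = 11/16.5 = 0.6667, hence k = 1/CV² = 2.25.
Then θ = mean/k = 16.5/2.25 = 7.33.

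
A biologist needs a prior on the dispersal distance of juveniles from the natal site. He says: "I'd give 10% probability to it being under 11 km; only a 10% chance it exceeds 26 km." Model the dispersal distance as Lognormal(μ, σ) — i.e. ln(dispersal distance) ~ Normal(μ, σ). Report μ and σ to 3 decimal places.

If T ~ Lognormal(μ,σ) then ln T ~ Normal(μ,σ), so the p-quantile of ln T is μ + z_p·σ.
ln(11) = 2.398 and ln(26) = 3.258; z_{0.1} = -1.282, z_{0.9} = 1.282.
σ = (3.258 − 2.398)/(1.282 − (-1.282)) = 0.336.
μ = 2.398 − (-1.282)·0.336 = 2.828.

μ ≈ 2.828, σ ≈ 0.336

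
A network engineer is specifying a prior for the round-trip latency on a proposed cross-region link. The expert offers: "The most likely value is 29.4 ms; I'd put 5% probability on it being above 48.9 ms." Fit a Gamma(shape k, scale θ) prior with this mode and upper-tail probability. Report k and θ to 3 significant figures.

Gamma(k,θ) with k>1 has mode (k−1)θ, so θ = 29.4/(k−1).
Need P(X < 48.9) = 0.95 with θ tied to k this way. Start at k = 2, θ = 29.4: P(X<48.9) ≈ 0.495.
Too low — raise k to concentrate. Iterating converges to k ≈ 11.8.
Then θ = 29.4/(11.8−1) ≈ 2.72.

k ≈ 11.8, θ ≈ 2.72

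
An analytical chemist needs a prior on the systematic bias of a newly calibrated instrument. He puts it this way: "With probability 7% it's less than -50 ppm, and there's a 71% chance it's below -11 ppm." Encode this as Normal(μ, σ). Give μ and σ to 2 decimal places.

μ = -21.64, σ = 19.22

The p-quantile of Normal(μ,σ) is μ + z_p·σ, with z_{0.07} = -1.476 and z_{0.71} = 0.5534.
Eliminate σ: μ = (z₂·x₁ − z₁·x₂)/(z₂ − z₁) = (0.5534·-50 − (-1.476)·-11)/2.029 = -21.64.
Then σ = (x₂ − x₁)/(z₂ − z₁) = (-11 − -50)/2.029 = 19.22.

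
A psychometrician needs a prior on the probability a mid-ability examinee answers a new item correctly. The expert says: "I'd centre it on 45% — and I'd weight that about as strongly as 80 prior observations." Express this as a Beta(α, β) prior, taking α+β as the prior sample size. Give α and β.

α = 36, β = 44

Under the effective-sample-size interpretation, Beta(α, β) has prior mean α/(α+β) and prior sample size α+β.
So α+β = 80 and α/(α+β) = 0.45, giving α = 0.45·80 = 36 and β = 80 − 36 = 44.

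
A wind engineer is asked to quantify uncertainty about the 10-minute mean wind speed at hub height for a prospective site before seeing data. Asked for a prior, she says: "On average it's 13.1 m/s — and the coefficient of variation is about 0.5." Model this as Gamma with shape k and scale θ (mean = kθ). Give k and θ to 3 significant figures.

k ≈ 4, θ ≈ 3.27

For Gamma(k, scale θ): mean = kθ, variance = kθ², so CV = 1/√k.
CV = 0.5, hence k = 1/CV² = 4.
Then θ = mean/k = 13.1/4 = 3.27.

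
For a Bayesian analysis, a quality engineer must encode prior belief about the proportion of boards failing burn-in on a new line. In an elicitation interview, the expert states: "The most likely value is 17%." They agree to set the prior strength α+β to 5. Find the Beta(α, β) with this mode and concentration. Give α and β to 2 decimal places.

For α,β > 1 the Beta mode is (α−1)/(α+β−2). With α+β = 5, the mode is (α−1)/3.
Set (α−1)/3 = 0.17 → α = 1 + 0.17·3 = 1.51.
β = 5 − α = 3.49.

α = 1.51, β = 3.49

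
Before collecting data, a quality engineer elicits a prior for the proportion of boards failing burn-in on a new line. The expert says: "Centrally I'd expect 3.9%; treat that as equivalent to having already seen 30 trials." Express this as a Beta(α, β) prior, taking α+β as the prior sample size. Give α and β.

Under the effective-sample-size interpretation, Beta(α, β) has prior mean α/(α+β) and prior sample size α+β.
So α+β = 30 and α/(α+β) = 0.039, giving α = 0.039·30 = 1.17 and β = 30 − 1.17 = 28.83.

α = 1.17, β = 28.83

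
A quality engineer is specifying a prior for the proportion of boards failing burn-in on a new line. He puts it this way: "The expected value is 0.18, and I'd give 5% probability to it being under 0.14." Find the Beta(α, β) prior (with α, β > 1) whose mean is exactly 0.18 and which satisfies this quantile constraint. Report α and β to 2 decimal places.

With mean 0.18 fixed, write α = 0.18s, β = 0.82s where s = α+β.
Need P(θ < 0.14) = 0.05 under Beta(0.18s, 0.82s). Normal approximation: (q−m)/√(m(1−m)/s) ≈ z_{0.05} = -1.64, so s ≈ 0.18·0.82·(-1.64)²/(0.14−0.18)² = 249.6.
At s = 249.6: P(θ<0.14) ≈ 0.043. Adjusting to match 0.05 gives s ≈ 229.36.
So α = 0.18·229.36 ≈ 41.28, β = 0.82·229.36 ≈ 188.07.

α ≈ 41.28, β ≈ 188.07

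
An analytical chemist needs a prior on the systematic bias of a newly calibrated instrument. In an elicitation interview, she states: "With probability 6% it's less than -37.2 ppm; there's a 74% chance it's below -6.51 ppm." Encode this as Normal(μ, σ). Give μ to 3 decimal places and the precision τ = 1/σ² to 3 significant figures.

The p-quantile of Normal(μ,σ) is μ + z_p·σ, with z_{0.06} = -1.555 and z_{0.74} = 0.6433.
Eliminate σ: μ = (z₂·x₁ − z₁·x₂)/(z₂ − z₁) = (0.6433·-37.2 − (-1.555)·-6.51)/2.198 = -15.492.
Then σ = (x₂ − x₁)/(z₂ − z₁) = (-6.51 − -37.2)/2.198 = 13.962.
Precision τ = 1/σ² = 1/13.96² = 0.00513.

μ = -15.492, τ = 0.00513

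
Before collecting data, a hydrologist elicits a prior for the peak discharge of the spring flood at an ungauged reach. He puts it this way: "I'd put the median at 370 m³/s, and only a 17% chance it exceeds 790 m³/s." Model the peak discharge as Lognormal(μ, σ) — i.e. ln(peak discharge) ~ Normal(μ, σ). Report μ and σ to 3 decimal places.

μ ≈ 5.914, σ ≈ 0.795

If T ~ Lognormal(μ,σ) then ln T ~ Normal(μ,σ), so the p-quantile of ln T is μ + z_p·σ.
ln(370) = 5.914 and ln(790) = 6.672; z_{0.5} = 0, z_{0.83} = 0.9542.
σ = (6.672 − 5.914)/(0.9542 − (0)) = 0.795.
μ = 5.914 − (0)·0.795 = 5.914.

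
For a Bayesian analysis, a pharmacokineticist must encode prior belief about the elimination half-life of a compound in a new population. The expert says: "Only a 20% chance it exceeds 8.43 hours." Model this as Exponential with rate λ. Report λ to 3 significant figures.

λ ≈ 0.191

P(T > 8.43) = e^(−λ·8.43) = 0.2, so λ = −ln(0.2)/8.43 = 0.191.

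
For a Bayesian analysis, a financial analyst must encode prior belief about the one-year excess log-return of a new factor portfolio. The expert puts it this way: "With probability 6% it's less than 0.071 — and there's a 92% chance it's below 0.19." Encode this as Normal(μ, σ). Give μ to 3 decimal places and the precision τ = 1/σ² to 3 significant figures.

μ = 0.134, τ = 619

The p-quantile of Normal(μ,σ) is μ + z_p·σ, with z_{0.06} = -1.555 and z_{0.92} = 1.405.
Eliminate σ: μ = (z₂·x₁ − z₁·x₂)/(z₂ − z₁) = (1.405·0.071 − (-1.555)·0.19)/2.96 = 0.134.
Then σ = (x₂ − x₁)/(z₂ − z₁) = (0.19 − 0.071)/2.96 = 0.040.
Precision τ = 1/σ² = 1/0.0402² = 619.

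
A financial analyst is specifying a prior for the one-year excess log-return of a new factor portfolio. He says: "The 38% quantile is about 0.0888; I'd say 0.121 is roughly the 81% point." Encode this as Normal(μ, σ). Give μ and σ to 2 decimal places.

The p-quantile of Normal(μ,σ) is μ + z_p·σ, with z_{0.38} = -0.3055 and z_{0.81} = 0.8779.
Eliminate σ: μ = (z₂·x₁ − z₁·x₂)/(z₂ − z₁) = (0.8779·0.0888 − (-0.3055)·0.121)/1.183 = 0.10.
Then σ = (x₂ − x₁)/(z₂ − z₁) = (0.121 − 0.0888)/1.183 = 0.03.

μ = 0.10, σ = 0.03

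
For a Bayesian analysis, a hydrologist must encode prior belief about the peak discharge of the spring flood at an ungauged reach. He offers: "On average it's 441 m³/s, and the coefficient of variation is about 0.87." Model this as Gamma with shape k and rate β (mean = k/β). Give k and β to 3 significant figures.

For Gamma(k, rate β): mean = k/β, variance = k/β², so CV = 1/√k.
CV = 0.87, hence k = 1/CV² = 1.32.
Then β = k/mean = 1.32/441 = 0.003.

k ≈ 1.32, β ≈ 0.003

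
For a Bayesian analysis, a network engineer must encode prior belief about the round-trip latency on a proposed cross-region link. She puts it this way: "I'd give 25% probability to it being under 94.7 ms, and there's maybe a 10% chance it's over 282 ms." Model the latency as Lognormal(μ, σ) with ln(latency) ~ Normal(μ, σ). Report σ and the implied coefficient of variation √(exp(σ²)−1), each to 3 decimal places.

σ ≈ 0.558, CV ≈ 0.604

If T ~ Lognormal(μ,σ) then ln T ~ Normal(μ,σ), so the p-quantile of ln T is μ + z_p·σ.
ln(94.7) = 4.551 and ln(282) = 5.642; z_{0.25} = -0.6745, z_{0.9} = 1.282.
σ = (5.642 − 4.551)/(1.282 − (-0.6745)) = 0.558.
μ = 4.551 − (-0.6745)·0.558 = 4.927.
CV = √(exp(σ²)−1) = √(exp(0.3112)−1) = 0.604.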